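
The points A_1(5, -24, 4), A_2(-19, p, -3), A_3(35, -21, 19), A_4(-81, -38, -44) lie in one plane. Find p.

-21

Normal to plane A_1A_3A_4: n = (66, 150, -162); plane equation n·P = -3918.
Requiring n·A_2 = -3918: (150)p + (-768) = -3918.
So p = -21.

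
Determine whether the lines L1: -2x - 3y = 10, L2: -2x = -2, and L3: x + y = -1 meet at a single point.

Intersecting L1 and L2: solving the 2×2 system gives (x, y) = (1, -4).
Substitute into L3: (1)(1) + (1)(-4) = -3.
But L3 requires -1 ≠ -3, so the three lines have no common point.

No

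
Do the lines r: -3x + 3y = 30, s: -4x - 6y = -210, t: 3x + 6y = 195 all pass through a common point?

Intersecting r and s: solving the 2×2 system gives (x, y) = (15, 25).
Substitute into t: (3)(15) + (6)(25) = 195.
This equals 195, so (15, 25) lies on all three lines and they are concurrent.

Yes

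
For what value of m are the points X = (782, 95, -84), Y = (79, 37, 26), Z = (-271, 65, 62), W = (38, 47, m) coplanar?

28

The points are coplanar iff XY · (XZ × XW) = 0.
Expanding, this is linear in m: (-39984)m + (1119552) = 0.
So m = 28.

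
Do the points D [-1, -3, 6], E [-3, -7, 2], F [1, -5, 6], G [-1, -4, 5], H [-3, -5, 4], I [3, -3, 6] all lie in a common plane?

No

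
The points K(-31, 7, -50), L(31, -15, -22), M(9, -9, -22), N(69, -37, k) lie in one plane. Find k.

42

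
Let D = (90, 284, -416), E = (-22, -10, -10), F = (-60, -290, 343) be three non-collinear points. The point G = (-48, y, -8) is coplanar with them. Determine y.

-1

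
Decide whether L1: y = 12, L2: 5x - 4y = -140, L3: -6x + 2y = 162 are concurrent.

No

The three lines meet at one point iff the augmented coefficient matrix [aᵢ bᵢ cᵢ] has rank < 3, i.e. its determinant vanishes.
Here the determinant is -138.
Nonzero, so no common point exists.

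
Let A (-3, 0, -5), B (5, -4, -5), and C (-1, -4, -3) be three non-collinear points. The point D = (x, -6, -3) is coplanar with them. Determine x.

The plane through A, B, C has equation −8x − 16y − 24z = 144.
Substituting D: (-8)x + (168) = 144, so x = 3.

3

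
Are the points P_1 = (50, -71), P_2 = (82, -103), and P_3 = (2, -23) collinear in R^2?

P_1P_2 = (32, -32), P_1P_3 = (-48, 48).
Checking proportionality: P_1P_3 = -3/2·P_1P_2, so the vectors are parallel and the points are collinear.

Yes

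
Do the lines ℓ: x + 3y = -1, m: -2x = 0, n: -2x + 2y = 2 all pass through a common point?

No

Intersecting ℓ and m: solving the 2×2 system gives (x, y) = (0, -1/3).
Substitute into n: (-2)(0) + (2)(-1/3) = -2/3.
But n requires 2 ≠ -2/3, so the three lines have no common point.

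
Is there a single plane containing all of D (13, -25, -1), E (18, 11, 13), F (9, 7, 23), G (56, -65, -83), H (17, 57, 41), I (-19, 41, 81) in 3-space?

Yes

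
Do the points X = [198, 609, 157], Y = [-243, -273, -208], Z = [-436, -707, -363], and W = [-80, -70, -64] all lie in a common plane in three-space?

No

A normal to the plane through X, Y, Z is n = XY × XZ = (-21700, 2090, 21168).
The plane has equation n·P = 299586. For W: n·W = 234948.
234948 ≠ 299586, so W is off the plane.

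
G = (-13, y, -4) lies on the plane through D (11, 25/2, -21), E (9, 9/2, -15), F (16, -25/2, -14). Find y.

29

A normal to the plane is n = DE × DF = (94, 44, 90).
G lies in the plane iff n · DG = 0.
This gives (44)y + (-1276) = 0, so y = 29.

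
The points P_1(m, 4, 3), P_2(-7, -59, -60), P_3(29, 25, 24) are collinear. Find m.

20

Direction P_2P_3 = (36, 84, 84). From the y-coordinate of P_1, the parameter along the line is τ = (4 − (-59))/84 = 3/4.
Then m = (-7) + 3/4·(36) = 20.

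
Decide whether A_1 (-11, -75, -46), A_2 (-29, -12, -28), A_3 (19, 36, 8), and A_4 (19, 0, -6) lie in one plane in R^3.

Yes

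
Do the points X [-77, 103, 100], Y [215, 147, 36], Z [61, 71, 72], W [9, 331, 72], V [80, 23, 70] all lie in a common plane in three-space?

Yes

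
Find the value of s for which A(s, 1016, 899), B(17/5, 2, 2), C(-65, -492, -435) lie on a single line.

Direction BC = (-342/5, -494, -437). From the y-coordinate of A, the parameter along the line is τ = (1016 − 2)/(-494) = -39/19.
Then s = 17/5 + (-39/19)·(-342/5) = 719/5.

719/5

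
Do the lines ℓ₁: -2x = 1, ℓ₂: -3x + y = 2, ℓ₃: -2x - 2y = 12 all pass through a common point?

No

Intersecting ℓ₁ and ℓ₂: solving the 2×2 system gives (x, y) = (-1/2, 1/2).
Substitute into ℓ₃: (-2)(-1/2) + (-2)(1/2) = 0.
But ℓ₃ requires 12 ≠ 0, so the three lines have no common point.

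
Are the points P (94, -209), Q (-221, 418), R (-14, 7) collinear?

PQ = (-315, 627), PR = (-108, 216).
det[PQ; PR] = (-315)(216) − (627)(-108) = -324.
The determinant is nonzero, so they are not collinear.

No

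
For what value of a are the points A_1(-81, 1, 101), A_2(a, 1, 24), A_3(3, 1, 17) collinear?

-4

Collinearity requires A_1A_2 × A_1A_3 = 0; each component is linear in a.
The y-component gives (84)a + (336) = 0, so a = -4.
The remaining components then also vanish.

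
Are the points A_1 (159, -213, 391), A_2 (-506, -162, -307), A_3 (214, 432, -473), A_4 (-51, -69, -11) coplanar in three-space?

Yes

The four points are coplanar iff the 3×3 determinant with rows A_1A_2, A_1A_3, A_1A_4 is zero.
Rows: (-665, 51, -698), (55, 645, -864), (-210, 144, -402).
Expanding along the first row: (-665)(-134874) − (51)(-203550) + (-698)(143370) = 0.
Zero determinant ⇒ coplanar.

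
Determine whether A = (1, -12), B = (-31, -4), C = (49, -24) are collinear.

AB = (-32, 8), AC = (48, -12).
Twice the signed area of △ABC is (-32)(-12) − (8)(48) = 0.
The triangle is degenerate (zero area), so the points are collinear.

Yes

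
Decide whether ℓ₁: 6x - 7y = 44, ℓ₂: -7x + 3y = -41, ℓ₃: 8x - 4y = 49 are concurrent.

No

Intersecting ℓ₁ and ℓ₂: solving the 2×2 system gives (x, y) = (5, -2).
Substitute into ℓ₃: (8)(5) + (-4)(-2) = 48.
But ℓ₃ requires 49 ≠ 48, so the three lines have no common point.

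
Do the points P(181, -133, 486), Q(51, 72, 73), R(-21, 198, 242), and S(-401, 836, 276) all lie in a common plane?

No

A normal to the plane through P, Q, R is n = PQ × PR = (86683, 51706, -1620).
The plane has equation n·X = 8025405. For S: n·S = 8019213.
8019213 ≠ 8025405, so S is off the plane.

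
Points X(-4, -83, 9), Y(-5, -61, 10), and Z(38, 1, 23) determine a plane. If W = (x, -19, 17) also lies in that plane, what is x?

16

A normal to the plane is n = XY × XZ = (224, 56, -1008).
W lies in the plane iff n · XW = 0.
This gives (224)x + (-3584) = 0, so x = 16.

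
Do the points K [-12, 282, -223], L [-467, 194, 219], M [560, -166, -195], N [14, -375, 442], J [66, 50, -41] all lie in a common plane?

The plane through K, L, M has normal n = KL × KM = (195552, 265564, 254176) and equation n·P = 15861176.
Checking the remaining points: n·N = 15497020, n·J = 15763416.
Since n·N = 15497020 ≠ 15861176, N is off the plane and the points are not all coplanar.

No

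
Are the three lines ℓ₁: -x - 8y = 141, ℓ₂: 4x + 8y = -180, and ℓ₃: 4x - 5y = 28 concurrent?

Yes

Intersecting ℓ₁ and ℓ₂: solving the 2×2 system gives (x, y) = (-13, -16).
Substitute into ℓ₃: (4)(-13) + (-5)(-16) = 28.
This equals 28, so (-13, -16) lies on all three lines and they are concurrent.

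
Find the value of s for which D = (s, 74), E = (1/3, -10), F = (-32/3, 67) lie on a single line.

Collinearity: (D − E) must be parallel to (F − E) = (-11, 77).
Cross-multiplying the components: (s − 1/3)·(77) = (84)·(-11).
Solving gives s = -35/3.

-35/3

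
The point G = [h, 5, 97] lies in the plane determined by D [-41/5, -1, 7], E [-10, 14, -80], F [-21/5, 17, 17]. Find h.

-11/5

The plane through D, E, F has equation 1716x − 330y − (462/5)z = -14388.
Substituting G: (1716)h + (-53064/5) = -14388, so h = -11/5.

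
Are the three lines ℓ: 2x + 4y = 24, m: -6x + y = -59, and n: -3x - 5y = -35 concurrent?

Yes

The three lines meet at one point iff the augmented coefficient matrix [aᵢ bᵢ cᵢ] has rank < 3, i.e. its determinant vanishes.
Here the determinant is 0.
It vanishes, so the lines are concurrent at (10, 1).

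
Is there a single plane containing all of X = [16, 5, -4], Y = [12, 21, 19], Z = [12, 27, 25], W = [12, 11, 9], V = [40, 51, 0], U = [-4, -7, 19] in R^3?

Yes

The plane through X, Y, Z has normal n = XY × XZ = (-42, 24, -24) and equation n·P = -456.
Checking the remaining points: n·W = -456, n·V = -456, n·U = -456.
All equal -456, so all 6 points lie in one plane.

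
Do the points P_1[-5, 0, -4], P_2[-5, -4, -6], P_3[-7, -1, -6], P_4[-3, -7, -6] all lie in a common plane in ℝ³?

A normal to the plane through P_1, P_2, P_3 is n = P_1P_2 × P_1P_3 = (6, 4, -8).
The plane has equation n·P = 2. For P_4: n·P_4 = 2.
Equal, so P_4 lies in the plane and all four are coplanar.

Yes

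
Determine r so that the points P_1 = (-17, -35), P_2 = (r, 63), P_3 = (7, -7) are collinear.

67

Collinearity: (P_2 − P_1) must be parallel to (P_3 − P_1) = (24, 28).
Cross-multiplying the components: (r − (-17))·(28) = (98)·(24).
Solving gives r = 67.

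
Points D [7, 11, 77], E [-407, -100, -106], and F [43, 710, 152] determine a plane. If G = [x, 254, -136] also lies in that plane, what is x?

Coplanarity requires DE · (DF × DG) = 0.
DE = (-414, -111, -183), DF = (36, 699, 75); the triple product is linear in x with coefficient 119592 and constant term 65895192.
Setting it to zero: x = -551.

-551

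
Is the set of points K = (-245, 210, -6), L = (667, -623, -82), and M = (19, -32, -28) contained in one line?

No

KL = (912, -833, -76), KM = (264, -242, -22).
Comparing components 2 and 3: (-833)(-22) − (-76)(-242) = -66 ≠ 0, so KL and KM are not parallel and the points are not collinear.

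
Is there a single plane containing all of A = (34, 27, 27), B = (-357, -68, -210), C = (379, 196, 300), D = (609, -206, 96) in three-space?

With A as base: AB = (-391, -95, -237), AC = (345, 169, 273), AD = (575, -233, 69).
AC × AD = (75270, 133170, -177560).
AB · (AC × AD) = 0.
The scalar triple product vanishes, so the four points are coplanar.

Yes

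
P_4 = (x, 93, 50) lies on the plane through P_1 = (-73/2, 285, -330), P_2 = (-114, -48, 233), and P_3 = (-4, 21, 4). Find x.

A normal to the plane is n = P_1P_2 × P_1P_3 = (37410, 88365/2, 62565/2).
P_4 lies in the plane iff n · P_1P_4 = 0.
This gives (37410)x + (4769775) = 0, so x = -255/2.

-255/2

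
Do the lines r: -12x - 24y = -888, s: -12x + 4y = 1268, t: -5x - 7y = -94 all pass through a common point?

No

Intersecting r and s: solving the 2×2 system gives (x, y) = (-80, 77).
Substitute into t: (-5)(-80) + (-7)(77) = -139.
But t requires -94 ≠ -139, so the three lines have no common point.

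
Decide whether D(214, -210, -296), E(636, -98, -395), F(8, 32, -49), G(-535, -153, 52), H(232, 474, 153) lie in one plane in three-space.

The plane through D, E, F has normal n = DE × DF = (51622, -83840, 125196) and equation n·P = -8404508.
Checking the remaining points: n·G = -8280058, n·H = -8608868.
Since n·G = -8280058 ≠ -8404508, G is off the plane and the points are not all coplanar.

No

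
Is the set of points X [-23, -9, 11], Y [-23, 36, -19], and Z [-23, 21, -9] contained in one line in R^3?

XY = (0, 45, -30), XZ = (0, 30, -20).
XY × XZ = (0, 0, 0).
The cross product vanishes, so the three points are collinear.

Yes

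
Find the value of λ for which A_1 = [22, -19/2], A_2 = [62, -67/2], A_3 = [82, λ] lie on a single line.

Collinearity: (A_3 − A_1) must be parallel to (A_2 − A_1) = (40, -24).
Cross-multiplying the components: (λ − (-19/2))·(40) = (60)·(-24).
Solving gives λ = -91/2.

-91/2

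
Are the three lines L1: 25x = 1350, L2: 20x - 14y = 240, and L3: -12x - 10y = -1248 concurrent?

The three lines meet at one point iff the augmented coefficient matrix [aᵢ bᵢ cᵢ] has rank < 3, i.e. its determinant vanishes.
Here the determinant is 0.
It vanishes, so the lines are concurrent at (54, 60).

Yes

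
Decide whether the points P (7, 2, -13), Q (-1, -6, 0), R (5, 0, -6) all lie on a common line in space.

PQ = (-8, -8, 13), PR = (-2, -2, 7).
Comparing components 2 and 3: (-8)(7) − (13)(-2) = -30 ≠ 0, so PQ and PR are not parallel and the points are not collinear.

No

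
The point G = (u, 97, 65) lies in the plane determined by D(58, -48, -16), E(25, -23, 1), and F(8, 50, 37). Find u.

Coplanarity requires DE · (DF × DG) = 0.
DE = (-33, 25, 17), DF = (-50, 98, 53); the triple product is linear in u with coefficient -341 and constant term -10571.
Setting it to zero: u = -31.

-31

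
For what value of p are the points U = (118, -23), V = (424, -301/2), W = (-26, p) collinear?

37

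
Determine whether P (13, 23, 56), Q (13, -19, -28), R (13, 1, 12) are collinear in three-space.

Yes

PQ = (0, -42, -84), PR = (0, -22, -44).
PQ × PR = (0, 0, 0).
The cross product vanishes, so the three points are collinear.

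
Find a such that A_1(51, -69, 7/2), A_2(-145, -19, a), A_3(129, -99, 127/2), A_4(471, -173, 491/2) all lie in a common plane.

Normal to plane A_1A_3A_4: n = (-1020, 6324, 4488); plane equation n·P = -472668.
Requiring n·A_2 = -472668: (4488)a + (27744) = -472668.
So a = -223/2.

-223/2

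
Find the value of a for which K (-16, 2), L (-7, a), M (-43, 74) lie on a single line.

-22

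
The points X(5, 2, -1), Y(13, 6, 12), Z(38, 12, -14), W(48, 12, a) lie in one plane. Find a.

The points are coplanar iff XY · (XZ × XW) = 0.
Expanding, this is linear in a: (-52)a + (-2548) = 0.
So a = -49.

-49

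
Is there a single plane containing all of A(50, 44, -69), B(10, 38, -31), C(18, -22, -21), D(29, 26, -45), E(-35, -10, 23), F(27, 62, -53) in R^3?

No

The plane through A, B, C has normal n = AB × AC = (2220, 704, 2448) and equation n·P = -26936.
Checking the remaining points: n·D = -27476, n·E = -28436, n·F = -26156.
Since n·D = -27476 ≠ -26936, D is off the plane and the points are not all coplanar.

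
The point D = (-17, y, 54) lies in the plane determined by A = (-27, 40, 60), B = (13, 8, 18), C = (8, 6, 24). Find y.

-4

A normal to the plane is n = AB × AC = (-276, -30, -240).
D lies in the plane iff n · AD = 0.
This gives (-30)y + (-120) = 0, so y = -4.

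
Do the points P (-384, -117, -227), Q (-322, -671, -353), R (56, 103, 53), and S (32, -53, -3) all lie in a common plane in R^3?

Yes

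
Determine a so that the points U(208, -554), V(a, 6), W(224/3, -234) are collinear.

-76/3

The three points are collinear iff det[UV; UW] = 0.
This determinant is linear in a: (320)a + (24320/3) = 0, so a = -76/3.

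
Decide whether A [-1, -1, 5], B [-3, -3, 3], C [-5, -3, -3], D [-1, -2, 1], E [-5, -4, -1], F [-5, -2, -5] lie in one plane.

No

The plane through A, B, C has normal n = AB × AC = (12, -8, -4) and equation n·P = -24.
Checking the remaining points: n·D = 0, n·E = -24, n·F = -24.
Since n·D = 0 ≠ -24, D is off the plane and the points are not all coplanar.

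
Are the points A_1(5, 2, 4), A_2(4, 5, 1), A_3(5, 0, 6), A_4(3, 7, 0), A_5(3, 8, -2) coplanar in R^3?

No

The plane through A_1, A_2, A_3 has normal n = A_1A_2 × A_1A_3 = (0, 2, 2) and equation n·P = 12.
Checking the remaining points: n·A_4 = 14, n·A_5 = 12.
Since n·A_4 = 14 ≠ 12, A_4 is off the plane and the points are not all coplanar.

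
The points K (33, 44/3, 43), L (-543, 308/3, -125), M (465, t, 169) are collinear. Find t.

Direction KL = (-576, 88, -168). From the x-coordinate of M, the parameter along the line is τ = (465 − 33)/(-576) = -3/4.
Then t = 44/3 + (-3/4)·(88) = -154/3.

-154/3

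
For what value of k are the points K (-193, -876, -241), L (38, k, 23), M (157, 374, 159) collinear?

-51

Direction KM = (350, 1250, 400). From the x-coordinate of L, the parameter along the line is τ = (38 − (-193))/350 = 33/50.
Then k = (-876) + 33/50·(1250) = -51.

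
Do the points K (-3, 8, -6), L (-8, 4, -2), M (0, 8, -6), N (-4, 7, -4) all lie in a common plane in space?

A normal to the plane through K, L, M is n = KL × KM = (0, 12, 12).
The plane has equation n·P = 24. For N: n·N = 36.
36 ≠ 24, so N is off the plane.

No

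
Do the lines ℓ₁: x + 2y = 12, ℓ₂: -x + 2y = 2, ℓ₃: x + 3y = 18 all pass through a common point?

No

Intersecting ℓ₁ and ℓ₂: solving the 2×2 system gives (x, y) = (5, 7/2).
Substitute into ℓ₃: (1)(5) + (3)(7/2) = 31/2.
But ℓ₃ requires 18 ≠ 31/2, so the three lines have no common point.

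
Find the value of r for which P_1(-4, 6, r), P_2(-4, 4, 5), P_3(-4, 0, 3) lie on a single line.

Direction P_2P_3 = (0, -4, -2). From the y-coordinate of P_1, the parameter along the line is τ = (6 − 4)/(-4) = -1/2.
Then r = 5 + (-1/2)·(-2) = 6.

6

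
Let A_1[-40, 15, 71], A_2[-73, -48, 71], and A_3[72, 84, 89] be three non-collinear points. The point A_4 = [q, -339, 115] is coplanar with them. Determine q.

-40

The plane through A_1, A_2, A_3 has equation −1134x + 594y + 4779z = 393579.
Substituting A_4: (-1134)q + (348219) = 393579, so q = -40.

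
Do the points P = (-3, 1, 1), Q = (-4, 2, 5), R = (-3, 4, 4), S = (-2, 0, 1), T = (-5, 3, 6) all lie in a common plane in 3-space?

No

The plane through P, Q, R has normal n = PQ × PR = (-9, 3, -3) and equation n·X = 27.
Checking the remaining points: n·S = 15, n·T = 36.
Since n·S = 15 ≠ 27, S is off the plane and the points are not all coplanar.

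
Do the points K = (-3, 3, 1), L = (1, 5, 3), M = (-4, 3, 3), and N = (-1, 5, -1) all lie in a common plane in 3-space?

No

With K as base: KL = (4, 2, 2), KM = (-1, 0, 2), KN = (2, 2, -2).
KM × KN = (-4, 2, -2).
KL · (KM × KN) = -16.
Since -16 ≠ 0, the four points are not coplanar.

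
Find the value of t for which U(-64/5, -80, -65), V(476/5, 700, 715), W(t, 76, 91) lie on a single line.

44/5

Direction UV = (108, 780, 780). From the y-coordinate of W, the parameter along the line is τ = (76 − (-80))/780 = 1/5.
Then t = (-64/5) + 1/5·(108) = 44/5.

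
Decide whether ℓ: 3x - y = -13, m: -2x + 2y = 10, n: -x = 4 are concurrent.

Yes

Lines aᵢx + bᵢy = cᵢ with pairwise distinct directions are concurrent exactly when det[aᵢ bᵢ cᵢ] = 0.
Here the determinant is 0.
It vanishes, so the lines are concurrent at (-4, 1).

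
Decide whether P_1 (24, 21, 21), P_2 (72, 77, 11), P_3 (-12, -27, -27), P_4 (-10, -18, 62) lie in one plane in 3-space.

No

The four points are coplanar iff the 3×3 determinant with rows P_1P_2, P_1P_3, P_1P_4 is zero.
Rows: (48, 56, -10), (-36, -48, -48), (-34, -39, 41).
Expanding along the first row: (48)(-3840) − (56)(-3108) + (-10)(-228) = -7992.
Nonzero ⇒ not coplanar.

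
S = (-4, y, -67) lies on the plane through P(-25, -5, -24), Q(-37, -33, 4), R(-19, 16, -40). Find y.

23

Coplanarity requires PQ · (PR × PS) = 0.
PQ = (-12, -28, 28), PR = (6, 21, -16); the triple product is linear in y with coefficient -24 and constant term 552.
Setting it to zero: y = 23.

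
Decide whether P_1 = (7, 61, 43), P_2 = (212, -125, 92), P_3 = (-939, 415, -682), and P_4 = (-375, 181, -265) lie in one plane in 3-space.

No

The four points are coplanar iff the 3×3 determinant with rows P_1P_2, P_1P_3, P_1P_4 is zero.
Rows: (205, -186, 49), (-946, 354, -725), (-382, 120, -308).
Expanding along the first row: (205)(-22032) − (-186)(14418) + (49)(21708) = -771120.
Nonzero ⇒ not coplanar.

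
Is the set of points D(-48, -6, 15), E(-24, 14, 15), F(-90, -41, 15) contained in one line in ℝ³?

DE = (24, 20, 0), DF = (-42, -35, 0).
Each component of DF is -7/4 times the corresponding component of DE, so DF = -7/4·DE and the points are collinear.

Yes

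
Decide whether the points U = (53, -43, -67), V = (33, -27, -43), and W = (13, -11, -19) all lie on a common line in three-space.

UV = (-20, 16, 24), UW = (-40, 32, 48).
UV × UW = (0, 0, 0).
The cross product vanishes, so the three points are collinear.

Yes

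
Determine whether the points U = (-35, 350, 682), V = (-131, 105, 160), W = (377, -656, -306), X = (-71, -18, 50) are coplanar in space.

A normal to the plane through U, V, W is n = UV × UW = (-283072, -309912, 197516).
The plane has equation n·P = 36144232. For X: n·X = 35552328.
35552328 ≠ 36144232, so X is off the plane.

No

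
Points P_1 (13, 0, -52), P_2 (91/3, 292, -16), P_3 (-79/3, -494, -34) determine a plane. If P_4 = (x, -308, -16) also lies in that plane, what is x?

-44/3

Coplanarity requires P_1P_2 · (P_1P_3 × P_1P_4) = 0.
P_1P_2 = (52/3, 292, 36), P_1P_3 = (-118/3, -494, 18); the triple product is linear in x with coefficient 23040 and constant term 337920.
Setting it to zero: x = -44/3.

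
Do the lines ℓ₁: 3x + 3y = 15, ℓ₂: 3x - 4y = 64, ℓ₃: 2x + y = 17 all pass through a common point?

Yes

The three lines meet at one point iff the augmented coefficient matrix [aᵢ bᵢ cᵢ] has rank < 3, i.e. its determinant vanishes.
Here the determinant is 0.
It vanishes, so the lines are concurrent at (12, -7).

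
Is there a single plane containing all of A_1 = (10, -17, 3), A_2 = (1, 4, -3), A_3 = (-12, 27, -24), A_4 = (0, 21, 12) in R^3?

The four points are coplanar iff the 3×3 determinant with rows A_1A_2, A_1A_3, A_1A_4 is zero.
Rows: (-9, 21, -6), (-22, 44, -27), (-10, 38, 9).
Expanding along the first row: (-9)(1422) − (21)(-468) + (-6)(-396) = -594.
Nonzero ⇒ not coplanar.

No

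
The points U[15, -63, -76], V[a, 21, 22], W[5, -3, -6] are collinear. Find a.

Collinearity requires UV × UW = 0; each component is linear in a.
The y-component gives (-70)a + (70) = 0, so a = 1.
The remaining components then also vanish.

1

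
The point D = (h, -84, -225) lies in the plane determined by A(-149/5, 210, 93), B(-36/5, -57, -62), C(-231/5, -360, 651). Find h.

29/5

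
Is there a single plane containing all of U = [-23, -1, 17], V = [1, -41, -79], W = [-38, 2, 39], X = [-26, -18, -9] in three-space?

Yes

A normal to the plane through U, V, W is n = UV × UW = (-592, 912, -528).
The plane has equation n·P = 3728. For X: n·X = 3728.
Equal, so X lies in the plane and all four are coplanar.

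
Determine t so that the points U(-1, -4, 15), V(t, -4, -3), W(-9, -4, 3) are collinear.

Collinearity requires UV × UW = 0; each component is linear in t.
The y-component gives (12)t + (156) = 0, so t = -13.
The remaining components then also vanish.

-13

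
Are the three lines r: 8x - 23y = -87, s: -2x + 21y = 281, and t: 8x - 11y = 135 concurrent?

Lines aᵢx + bᵢy = cᵢ with pairwise distinct directions are concurrent exactly when det[aᵢ bᵢ cᵢ] = 0.
Here the determinant is 2196.
Nonzero, so no common point exists.

No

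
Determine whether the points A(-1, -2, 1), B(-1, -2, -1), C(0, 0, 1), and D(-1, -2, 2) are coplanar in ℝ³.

A normal to the plane through A, B, C is n = AB × AC = (4, -2, 0).
The plane has equation n·P = 0. For D: n·D = 0.
Equal, so D lies in the plane and all four are coplanar.

Yes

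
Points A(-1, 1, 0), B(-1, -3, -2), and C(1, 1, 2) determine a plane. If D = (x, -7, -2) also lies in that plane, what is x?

1

The plane through A, B, C has equation −8x − 4y + 8z = 4.
Substituting D: (-8)x + (12) = 4, so x = 1.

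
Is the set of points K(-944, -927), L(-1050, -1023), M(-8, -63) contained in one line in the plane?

No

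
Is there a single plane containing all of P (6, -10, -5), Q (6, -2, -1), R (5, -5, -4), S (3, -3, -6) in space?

The four points are coplanar iff the 3×3 determinant with rows PQ, PR, PS is zero.
Rows: (0, 8, 4), (-1, 5, 1), (-3, 7, -1).
Expanding along the first row: (0)(-12) − (8)(4) + (4)(8) = 0.
Zero determinant ⇒ coplanar.

Yes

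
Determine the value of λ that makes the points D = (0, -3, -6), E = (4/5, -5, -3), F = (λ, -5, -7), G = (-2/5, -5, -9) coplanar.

0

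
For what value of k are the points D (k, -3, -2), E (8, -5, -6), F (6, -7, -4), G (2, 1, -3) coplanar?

Coplanarity ⇔ det[DE; DF; DG] = 0.
Expanding, this is linear in k: (18)k + (-36) = 0.
So k = 2.

2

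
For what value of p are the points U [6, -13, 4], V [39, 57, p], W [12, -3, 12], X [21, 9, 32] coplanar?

8

Normal to plane UWX: n = (104, -48, -18); plane equation n·P = 1176.
Requiring n·V = 1176: (-18)p + (1320) = 1176.
So p = 8.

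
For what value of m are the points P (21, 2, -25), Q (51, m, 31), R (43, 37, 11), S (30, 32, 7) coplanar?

56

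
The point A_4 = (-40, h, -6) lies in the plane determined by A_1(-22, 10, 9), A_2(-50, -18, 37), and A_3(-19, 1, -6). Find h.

-41

A normal to the plane is n = A_1A_2 × A_1A_3 = (672, -336, 336).
A_4 lies in the plane iff n · A_1A_4 = 0.
This gives (-336)h + (-13776) = 0, so h = -41.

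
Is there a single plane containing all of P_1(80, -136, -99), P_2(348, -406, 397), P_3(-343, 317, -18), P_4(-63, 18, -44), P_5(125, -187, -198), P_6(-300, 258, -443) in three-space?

Yes

The plane through P_1, P_2, P_3 has normal n = P_1P_2 × P_1P_3 = (-246558, -231516, 7194) and equation n·P = 11049330.
Checking the remaining points: n·P_4 = 11049330, n·P_5 = 11049330, n·P_6 = 11049330.
All equal 11049330, so all 6 points lie in one plane.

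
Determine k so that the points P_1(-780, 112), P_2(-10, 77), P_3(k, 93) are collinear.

-362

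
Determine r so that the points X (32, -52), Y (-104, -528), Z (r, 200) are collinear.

The three points are collinear iff det[XY; XZ] = 0.
This determinant is linear in r: (476)r + (-49504) = 0, so r = 104.

104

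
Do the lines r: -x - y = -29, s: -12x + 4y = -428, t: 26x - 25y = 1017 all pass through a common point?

No

Intersecting r and s: solving the 2×2 system gives (x, y) = (34, -5).
Substitute into t: (26)(34) + (-25)(-5) = 1009.
But t requires 1017 ≠ 1009, so the three lines have no common point.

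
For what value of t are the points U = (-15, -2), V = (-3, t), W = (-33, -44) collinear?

Collinearity: (V − U) must be parallel to (W − U) = (-18, -42).
Cross-multiplying the components: (t − (-2))·(-18) = (12)·(-42).
Solving gives t = 26.

26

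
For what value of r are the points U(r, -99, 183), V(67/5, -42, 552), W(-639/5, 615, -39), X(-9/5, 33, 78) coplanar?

133/5

Coplanarity ⇔ det[UV; UW; UX] = 0.
Expanding, this is linear in r: (267093)r + (-35523369/5) = 0.
So r = 133/5.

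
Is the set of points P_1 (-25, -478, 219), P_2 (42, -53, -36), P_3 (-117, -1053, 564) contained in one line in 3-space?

No

P_1P_2 = (67, 425, -255), P_1P_3 = (-92, -575, 345).
P_1P_2 × P_1P_3 = (0, 345, 575).
The cross product is nonzero, so the points do not lie on one line.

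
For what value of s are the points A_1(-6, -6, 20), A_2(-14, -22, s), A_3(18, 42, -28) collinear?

36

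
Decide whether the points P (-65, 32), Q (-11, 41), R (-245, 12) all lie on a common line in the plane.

No

PQ = (54, 9), PR = (-180, -20).
det[PQ; PR] = (54)(-20) − (9)(-180) = 540.
The determinant is nonzero, so they are not collinear.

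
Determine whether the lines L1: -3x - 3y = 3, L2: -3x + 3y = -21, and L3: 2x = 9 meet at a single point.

Intersecting L1 and L2: solving the 2×2 system gives (x, y) = (3, -4).
Substitute into L3: (2)(3) + (0)(-4) = 6.
But L3 requires 9 ≠ 6, so the three lines have no common point.

No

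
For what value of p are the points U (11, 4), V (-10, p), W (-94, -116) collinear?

-20

Collinearity: (V − U) must be parallel to (W − U) = (-105, -120).
Cross-multiplying the components: (p − 4)·(-105) = (-21)·(-120).
Solving gives p = -20.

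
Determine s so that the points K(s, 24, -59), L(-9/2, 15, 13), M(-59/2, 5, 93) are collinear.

18

Collinearity requires KL × KM = 0; each component is linear in s.
The y-component gives (80)s + (-1440) = 0, so s = 18.
The remaining components then also vanish.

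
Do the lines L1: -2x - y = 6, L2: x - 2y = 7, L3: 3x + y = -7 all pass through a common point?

Yes

The three lines meet at one point iff the augmented coefficient matrix [aᵢ bᵢ cᵢ] has rank < 3, i.e. its determinant vanishes.
Here the determinant is 0.
It vanishes, so the lines are concurrent at (-1, -4).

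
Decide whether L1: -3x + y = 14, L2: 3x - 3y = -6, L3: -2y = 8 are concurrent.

Yes

The three lines meet at one point iff the augmented coefficient matrix [aᵢ bᵢ cᵢ] has rank < 3, i.e. its determinant vanishes.
Here the determinant is 0.
It vanishes, so the lines are concurrent at (-6, -4).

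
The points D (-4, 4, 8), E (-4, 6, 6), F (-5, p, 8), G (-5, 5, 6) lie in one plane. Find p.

The points are coplanar iff DE · (DF × DG) = 0.
Expanding, this is linear in p: (-2)p + (6) = 0.
So p = 3.

3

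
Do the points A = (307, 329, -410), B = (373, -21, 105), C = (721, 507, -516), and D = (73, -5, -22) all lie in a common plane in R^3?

Yes

The four points are coplanar iff the 3×3 determinant with rows AB, AC, AD is zero.
Rows: (66, -350, 515), (414, 178, -106), (-234, -334, 388).
Expanding along the first row: (66)(33660) − (-350)(135828) + (515)(-96624) = 0.
Zero determinant ⇒ coplanar.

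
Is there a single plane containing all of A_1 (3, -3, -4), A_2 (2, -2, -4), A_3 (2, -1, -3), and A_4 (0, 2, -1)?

No

A normal to the plane through A_1, A_2, A_3 is n = A_1A_2 × A_1A_3 = (1, 1, -1).
The plane has equation n·P = 4. For A_4: n·A_4 = 3.
3 ≠ 4, so A_4 is off the plane.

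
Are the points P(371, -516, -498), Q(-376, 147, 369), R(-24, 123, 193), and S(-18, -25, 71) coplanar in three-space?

With P as base: PQ = (-747, 663, 867), PR = (-395, 639, 691), PS = (-389, 491, 569).
PR × PS = (24310, -44044, 54626).
PQ · (PR × PS) = 0.
The scalar triple product vanishes, so the four points are coplanar.

Yes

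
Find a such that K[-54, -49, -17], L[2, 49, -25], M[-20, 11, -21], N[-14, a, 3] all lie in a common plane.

36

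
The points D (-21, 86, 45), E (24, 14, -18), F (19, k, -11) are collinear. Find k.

22

Collinearity requires DE × DF = 0; each component is linear in k.
The x-component gives (63)k + (-1386) = 0, so k = 22.
The remaining components then also vanish.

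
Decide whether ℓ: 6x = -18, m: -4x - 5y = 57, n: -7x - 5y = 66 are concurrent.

The three lines meet at one point iff the augmented coefficient matrix [aᵢ bᵢ cᵢ] has rank < 3, i.e. its determinant vanishes.
Here the determinant is 0.
It vanishes, so the lines are concurrent at (-3, -9).

Yes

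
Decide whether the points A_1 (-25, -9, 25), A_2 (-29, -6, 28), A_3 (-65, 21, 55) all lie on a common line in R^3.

Yes

A_1A_2 = (-4, 3, 3), A_1A_3 = (-40, 30, 30).
A_1A_2 × A_1A_3 = (0, 0, 0).
The cross product vanishes, so the three points are collinear.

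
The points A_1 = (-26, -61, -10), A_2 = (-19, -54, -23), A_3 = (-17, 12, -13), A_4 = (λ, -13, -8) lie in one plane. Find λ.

-22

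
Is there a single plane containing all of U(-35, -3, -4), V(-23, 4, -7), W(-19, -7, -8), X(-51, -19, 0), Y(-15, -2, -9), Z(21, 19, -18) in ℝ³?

Yes

The plane through U, V, W has normal n = UV × UW = (-40, 0, -160) and equation n·P = 2040.
Checking the remaining points: n·X = 2040, n·Y = 2040, n·Z = 2040.
All equal 2040, so all 6 points lie in one plane.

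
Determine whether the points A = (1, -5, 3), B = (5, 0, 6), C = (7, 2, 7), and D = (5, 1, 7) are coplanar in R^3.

Yes

The four points are coplanar iff the 3×3 determinant with rows AB, AC, AD is zero.
Rows: (4, 5, 3), (6, 7, 4), (4, 6, 4).
Expanding along the first row: (4)(4) − (5)(8) + (3)(8) = 0.
Zero determinant ⇒ coplanar.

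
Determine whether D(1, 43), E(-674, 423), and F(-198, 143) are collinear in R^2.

No

DE = (-675, 380), DF = (-199, 100).
det[DE; DF] = (-675)(100) − (380)(-199) = 8120.
The determinant is nonzero, so they are not collinear.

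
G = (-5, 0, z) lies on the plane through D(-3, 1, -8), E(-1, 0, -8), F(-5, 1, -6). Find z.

-4

A normal to the plane is n = DE × DF = (-2, -4, -2).
G lies in the plane iff n · DG = 0.
This gives (-2)z + (-8) = 0, so z = -4.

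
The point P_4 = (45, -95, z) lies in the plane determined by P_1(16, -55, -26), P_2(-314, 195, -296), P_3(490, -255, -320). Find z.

75

A normal to the plane is n = P_1P_2 × P_1P_3 = (-127500, -225000, -52500).
P_4 lies in the plane iff n · P_1P_4 = 0.
This gives (-52500)z + (3937500) = 0, so z = 75.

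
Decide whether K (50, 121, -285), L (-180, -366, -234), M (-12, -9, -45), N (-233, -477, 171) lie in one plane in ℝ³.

No

The four points are coplanar iff the 3×3 determinant with rows KL, KM, KN is zero.
Rows: (-230, -487, 51), (-62, -130, 240), (-283, -598, 456).
Expanding along the first row: (-230)(84240) − (-487)(39648) + (51)(286) = -52038.
Nonzero ⇒ not coplanar.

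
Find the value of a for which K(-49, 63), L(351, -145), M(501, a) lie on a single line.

-223

Collinearity: (M − K) must be parallel to (L − K) = (400, -208).
Cross-multiplying the components: (a − 63)·(400) = (550)·(-208).
Solving gives a = -223.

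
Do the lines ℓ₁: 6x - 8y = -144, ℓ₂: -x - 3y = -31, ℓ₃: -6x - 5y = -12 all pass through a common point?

No

The three lines meet at one point iff the augmented coefficient matrix [aᵢ bᵢ cᵢ] has rank < 3, i.e. its determinant vanishes.
Here the determinant is -234.
Nonzero, so no common point exists.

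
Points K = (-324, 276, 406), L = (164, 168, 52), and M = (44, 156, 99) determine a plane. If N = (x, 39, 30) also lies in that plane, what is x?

-62

The plane through K, L, M has equation −9324x + 19544y − 18816z = 775824.
Substituting N: (-9324)x + (197736) = 775824, so x = -62.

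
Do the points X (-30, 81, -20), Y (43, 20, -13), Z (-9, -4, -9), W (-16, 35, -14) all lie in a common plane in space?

The four points are coplanar iff the 3×3 determinant with rows XY, XZ, XW is zero.
Rows: (73, -61, 7), (21, -85, 11), (14, -46, 6).
Expanding along the first row: (73)(-4) − (-61)(-28) + (7)(224) = -432.
Nonzero ⇒ not coplanar.

No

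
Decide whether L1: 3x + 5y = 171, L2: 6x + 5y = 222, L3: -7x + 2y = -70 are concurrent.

The three lines meet at one point iff the augmented coefficient matrix [aᵢ bᵢ cᵢ] has rank < 3, i.e. its determinant vanishes.
Here the determinant is -15.
Nonzero, so no common point exists.

No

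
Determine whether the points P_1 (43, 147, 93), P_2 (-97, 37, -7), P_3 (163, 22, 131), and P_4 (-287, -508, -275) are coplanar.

No

With P_1 as base: P_1P_2 = (-140, -110, -100), P_1P_3 = (120, -125, 38), P_1P_4 = (-330, -655, -368).
P_1P_3 × P_1P_4 = (70890, 31620, -119850).
P_1P_2 · (P_1P_3 × P_1P_4) = -1417800.
Since -1417800 ≠ 0, the four points are not coplanar.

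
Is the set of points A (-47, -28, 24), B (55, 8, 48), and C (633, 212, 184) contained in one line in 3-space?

Yes

AB = (102, 36, 24), AC = (680, 240, 160).
AB × AC = (0, 0, 0).
The cross product vanishes, so the three points are collinear.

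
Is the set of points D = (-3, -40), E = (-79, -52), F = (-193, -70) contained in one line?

Yes

DE = (-76, -12), DF = (-190, -30).
Checking proportionality: DF = 5/2·DE, so the vectors are parallel and the points are collinear.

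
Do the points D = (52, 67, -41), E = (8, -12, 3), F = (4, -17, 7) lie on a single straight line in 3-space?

DE = (-44, -79, 44), DF = (-48, -84, 48).
Comparing components 2 and 3: (-79)(48) − (44)(-84) = -96 ≠ 0, so DE and DF are not parallel and the points are not collinear.

No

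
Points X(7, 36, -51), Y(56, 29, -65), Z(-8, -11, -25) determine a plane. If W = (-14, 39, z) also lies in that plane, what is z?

-45

Coplanarity requires XY · (XZ × XW) = 0.
XY = (49, -7, -14), XZ = (-15, -47, 26); the triple product is linear in z with coefficient -2408 and constant term -108360.
Setting it to zero: z = -45.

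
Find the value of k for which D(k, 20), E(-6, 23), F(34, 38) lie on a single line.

Collinearity: (D − E) must be parallel to (F − E) = (40, 15).
Cross-multiplying the components: (k − (-6))·(15) = (-3)·(40).
Solving gives k = -14.

-14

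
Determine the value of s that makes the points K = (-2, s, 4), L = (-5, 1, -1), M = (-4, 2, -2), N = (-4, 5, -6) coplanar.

Coplanarity ⇔ det[KL; KM; KN] = 0.
Expanding, this is linear in s: (-4)s + (-8) = 0.
So s = -2.

-2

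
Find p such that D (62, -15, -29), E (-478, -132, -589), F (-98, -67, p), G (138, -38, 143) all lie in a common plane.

-154

Normal to plane DEG: n = (-33004, 50320, 21312); plane equation n·P = -3419096.
Requiring n·F = -3419096: (21312)p + (-137048) = -3419096.
So p = -154.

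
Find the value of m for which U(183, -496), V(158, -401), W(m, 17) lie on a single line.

The three points are collinear iff det[UV; UW] = 0.
This determinant is linear in m: (-95)m + (4560) = 0, so m = 48.

48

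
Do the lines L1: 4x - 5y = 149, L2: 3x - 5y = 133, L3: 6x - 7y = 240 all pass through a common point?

No

Intersecting L1 and L2: solving the 2×2 system gives (x, y) = (16, -17).
Substitute into L3: (6)(16) + (-7)(-17) = 215.
But L3 requires 240 ≠ 215, so the three lines have no common point.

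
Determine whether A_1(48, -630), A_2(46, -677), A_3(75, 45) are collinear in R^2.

No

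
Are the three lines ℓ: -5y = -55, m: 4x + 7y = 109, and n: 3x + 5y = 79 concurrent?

Yes

Intersecting ℓ and m: solving the 2×2 system gives (x, y) = (8, 11).
Substitute into n: (3)(8) + (5)(11) = 79.
This equals 79, so (8, 11) lies on all three lines and they are concurrent.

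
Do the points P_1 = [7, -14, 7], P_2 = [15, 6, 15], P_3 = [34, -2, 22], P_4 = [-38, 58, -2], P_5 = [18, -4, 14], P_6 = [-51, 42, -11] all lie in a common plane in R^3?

No

The plane through P_1, P_2, P_3 has normal n = P_1P_2 × P_1P_3 = (204, 96, -444) and equation n·P = -3024.
Checking the remaining points: n·P_4 = -1296, n·P_5 = -2928, n·P_6 = -1488.
Since n·P_4 = -1296 ≠ -3024, P_4 is off the plane and the points are not all coplanar.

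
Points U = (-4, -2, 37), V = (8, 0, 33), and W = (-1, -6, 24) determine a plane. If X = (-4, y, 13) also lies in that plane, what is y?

-11

A normal to the plane is n = UV × UW = (-42, 144, -54).
X lies in the plane iff n · UX = 0.
This gives (144)y + (1584) = 0, so y = -11.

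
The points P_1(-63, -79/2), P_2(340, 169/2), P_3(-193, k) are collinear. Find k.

-159/2

The three points are collinear iff det[P_1P_2; P_1P_3] = 0.
This determinant is linear in k: (403)k + (64077/2) = 0, so k = -159/2.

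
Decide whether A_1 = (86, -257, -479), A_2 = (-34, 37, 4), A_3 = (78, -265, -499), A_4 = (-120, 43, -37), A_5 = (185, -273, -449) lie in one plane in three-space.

Yes

The plane through A_1, A_2, A_3 has normal n = A_1A_2 × A_1A_3 = (-2016, -6264, 3312) and equation n·P = -149976.
Checking the remaining points: n·A_4 = -149976, n·A_5 = -149976.
All equal -149976, so all 5 points lie in one plane.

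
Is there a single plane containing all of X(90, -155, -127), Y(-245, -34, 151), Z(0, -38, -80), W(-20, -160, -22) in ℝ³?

No

The four points are coplanar iff the 3×3 determinant with rows XY, XZ, XW is zero.
Rows: (-335, 121, 278), (-90, 117, 47), (-110, -5, 105).
Expanding along the first row: (-335)(12520) − (121)(-4280) + (278)(13320) = 26640.
Nonzero ⇒ not coplanar.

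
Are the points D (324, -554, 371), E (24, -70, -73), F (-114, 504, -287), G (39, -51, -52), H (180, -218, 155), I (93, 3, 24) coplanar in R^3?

The plane through D, E, F has normal n = DE × DF = (151280, -2928, -105408) and equation n·P = 11530464.
Checking the remaining points: n·G = 11530464, n·H = 11530464, n·I = 11530464.
All equal 11530464, so all 6 points lie in one plane.

Yes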